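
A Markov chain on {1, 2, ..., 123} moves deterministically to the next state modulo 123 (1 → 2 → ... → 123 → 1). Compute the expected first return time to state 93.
E[T_93 | X_0 = 93] = 123

The chain cycles deterministically, so starting at state 93 it returns in exactly 123 steps. Equivalently, the stationary distribution is uniform π_j = 1/123 for every state j, so by Kac's formula E[T_93] = 1/π_93 = 123.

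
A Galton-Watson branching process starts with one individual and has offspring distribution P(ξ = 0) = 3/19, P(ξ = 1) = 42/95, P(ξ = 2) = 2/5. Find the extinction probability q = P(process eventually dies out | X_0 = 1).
q = 15/38

The pgf is f(s) = 3/19 + 42/95·s + 2/5·s². The extinction probability q is the smallest fixed point of f in [0, 1]. Setting s = f(s):
  2/5·s² + (42/95 − 1)·s + 3/19 = 0
  2/5·s² − (3/19 + 2/5)·s + 3/19 = 0
which factors as (s − 1)·(2/5·s − 3/19) = 0, giving roots s = 1 and s = (3/19)/(2/5) = 15/38.
Mean offspring μ = 42/95 + 2·2/5 = 118/95 > 1 (supercritical), so q < 1. The extinction probability is the smaller root: q = (3/19)/(2/5) = 15/38.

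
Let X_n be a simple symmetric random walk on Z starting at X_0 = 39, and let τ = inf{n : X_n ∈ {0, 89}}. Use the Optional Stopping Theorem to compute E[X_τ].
E[X_τ] = 39

X_n is a martingale and τ is a bounded-mean stopping time (indeed τ is finite a.s. with bounded expectation since the walk is in a bounded region). By the OST, E[X_τ] = E[X_0] = 39. Equivalently: E[X_τ] = 89 · P(hit 89 first) + 0 · P(hit 0 first) = 89 · (39/89) = 39.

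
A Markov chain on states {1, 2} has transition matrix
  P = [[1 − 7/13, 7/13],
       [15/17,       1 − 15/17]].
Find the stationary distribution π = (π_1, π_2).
π_1 = 195/314, π_2 = 119/314

Solve πP = π with π_1 + π_2 = 1. From πP = π: π_1 · (1 − 7/13) + π_2 · 15/17 = π_1 ⇒ π_2 · 15/17 = π_1 · 7/13 ⇒ π_2/π_1 = (7/13)/(15/17) = 119/195. Together with π_1 + π_2 = 1:
  π_1 = (15/17)/(7/13 + 15/17) = (15/17)/(314/221) = 195/314,
  π_2 = (7/13)/(7/13 + 15/17) = (7/13)/(314/221) = 119/314.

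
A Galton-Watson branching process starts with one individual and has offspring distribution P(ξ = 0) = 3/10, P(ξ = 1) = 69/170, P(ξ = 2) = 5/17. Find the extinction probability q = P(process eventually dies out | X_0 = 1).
q = 1

Mean offspring μ = 0·3/10 + 1·69/170 + 2·5/17 = 169/170 ≤ 1. For μ ≤ 1 with offspring not concentrated at 1, the Galton-Watson process goes extinct almost surely, so q = 1.
(Algebraic check: The pgf is f(s) = 3/10 + 69/170·s + 5/17·s². The extinction probability q is the smallest fixed point of f in [0, 1]. Setting s = f(s):
  5/17·s² + (69/170 − 1)·s + 3/10 = 0
  5/17·s² − (3/10 + 5/17)·s + 3/10 = 0
which factors as (s − 1)·(5/17·s − 3/10) = 0, giving roots s = 1 and s = (3/10)/(5/17) = 51/50. Since 51/50 ≥ 1, the smallest root in [0, 1] is s = 1.)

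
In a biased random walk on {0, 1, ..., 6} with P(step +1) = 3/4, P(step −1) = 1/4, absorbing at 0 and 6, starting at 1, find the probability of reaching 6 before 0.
P(hit 6 before 0) = (1 − (1/3)^1) / (1 − (1/3)^6) = 243/364

Let u_k denote P(reach 6 before 0 | start at k). Boundary: u_0 = 0, u_6 = 1. Recurrence: u_k = 3/4·u_{k+1} + 1/4·u_{k-1} for 1 ≤ k ≤ 5. Try u_k = A + B·r^k with r = q/p = (1/4)/(3/4) = 1/3. Substitution satisfies the recurrence; boundary conditions give:
  u_k = (1 − r^k) / (1 − r^N) = (1 − (1/3)^1) / (1 − (1/3)^6) = 243/364.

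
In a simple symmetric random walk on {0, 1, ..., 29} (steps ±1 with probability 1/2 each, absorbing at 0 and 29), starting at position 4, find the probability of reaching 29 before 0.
P(hit 29 before 0) = 4/29

Let u_k = P(hit 29 before 0 | start at k). Then u_0 = 0, u_29 = 1, and u_k = u_{k-1}/2 + u_{k+1}/2 for 1 ≤ k ≤ 28. This harmonic recurrence is solved by u_k = k/29, giving u_4 = 4/29.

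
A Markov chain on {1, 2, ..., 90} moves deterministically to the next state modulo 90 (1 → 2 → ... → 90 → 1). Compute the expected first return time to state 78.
E[T_78 | X_0 = 78] = 90

The chain cycles deterministically, so starting at state 78 it returns in exactly 90 steps. Equivalently, the stationary distribution is uniform π_j = 1/90 for every state j, so by Kac's formula E[T_78] = 1/π_78 = 90.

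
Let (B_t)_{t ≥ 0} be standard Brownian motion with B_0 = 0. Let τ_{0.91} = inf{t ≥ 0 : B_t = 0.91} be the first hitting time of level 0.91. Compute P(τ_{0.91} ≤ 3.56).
P(τ_{0.91} ≤ 3.56) = 2(1 − Φ(0.91/√3.56)) = 2(1 − Φ(0.4823)) ≈ 0.6296

By the reflection principle for standard BM, P(τ_b ≤ t) = 2 · P(B_t ≥ b). Since B_t ~ N(0, t), P(B_t ≥ 0.91) = 1 − Φ(0.91/√t) = 1 − Φ(0.91/√3.56) = 1 − Φ(0.4823) ≈ 0.31480. Doubling: P(τ_{0.91} ≤ 3.56) ≈ 2 · 0.31480 = 0.62960 ≈ 0.6296.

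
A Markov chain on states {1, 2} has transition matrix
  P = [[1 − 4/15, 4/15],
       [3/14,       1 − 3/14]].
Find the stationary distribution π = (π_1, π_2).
π_1 = 45/101, π_2 = 56/101

Solve πP = π with π_1 + π_2 = 1. From πP = π: π_1 · (1 − 4/15) + π_2 · 3/14 = π_1 ⇒ π_2 · 3/14 = π_1 · 4/15 ⇒ π_2/π_1 = (4/15)/(3/14) = 56/45. Together with π_1 + π_2 = 1:
  π_1 = (3/14)/(4/15 + 3/14) = (3/14)/(101/210) = 45/101,
  π_2 = (4/15)/(4/15 + 3/14) = (4/15)/(101/210) = 56/101.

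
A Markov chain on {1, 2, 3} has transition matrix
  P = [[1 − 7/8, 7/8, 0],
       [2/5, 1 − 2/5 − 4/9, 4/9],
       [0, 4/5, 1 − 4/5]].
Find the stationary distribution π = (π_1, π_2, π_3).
π = (72/317, 315/634, 175/634)

This is a birth-death chain on three states, which satisfies detailed balance: π_1 · P_{12} = π_2 · P_{21} and π_2 · P_{23} = π_3 · P_{32}.
From π_1 · 7/8 = π_2 · 2/5: π_2/π_1 = (7/8)/(2/5) = 35/16.
From π_2 · 4/9 = π_3 · 4/5: π_3/π_2 = (4/9)/(4/5) = 5/9.
Take π_1 proportional to 1; then unnormalized π = (1, 35/16, 175/144). Normalize by dividing by the sum 317/72:
  π = (72/317, 315/634, 175/634).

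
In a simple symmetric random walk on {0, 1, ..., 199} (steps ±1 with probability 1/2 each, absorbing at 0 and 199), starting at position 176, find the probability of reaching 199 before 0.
P(hit 199 before 0) = 176/199

Let u_k = P(hit 199 before 0 | start at k). Then u_0 = 0, u_199 = 1, and u_k = u_{k-1}/2 + u_{k+1}/2 for 1 ≤ k ≤ 198. This harmonic recurrence is solved by u_k = k/199, giving u_176 = 176/199.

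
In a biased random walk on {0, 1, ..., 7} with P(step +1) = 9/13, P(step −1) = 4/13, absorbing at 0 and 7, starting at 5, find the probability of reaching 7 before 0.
P(hit 7 before 0) = (1 − (4/9)^5) / (1 − (4/9)^7) = 940005/953317

Let u_k denote P(reach 7 before 0 | start at k). Boundary: u_0 = 0, u_7 = 1. Recurrence: u_k = 9/13·u_{k+1} + 4/13·u_{k-1} for 1 ≤ k ≤ 6. Try u_k = A + B·r^k with r = q/p = (4/13)/(9/13) = 4/9. Substitution satisfies the recurrence; boundary conditions give:
  u_k = (1 − r^k) / (1 − r^N) = (1 − (4/9)^5) / (1 − (4/9)^7) = 940005/953317.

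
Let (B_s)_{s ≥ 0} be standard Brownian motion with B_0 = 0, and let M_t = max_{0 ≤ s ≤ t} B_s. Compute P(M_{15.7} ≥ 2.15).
P(M_{15.7} ≥ 2.15) = 2·P(B_{15.7} ≥ 2.15) = 2(1 − Φ(2.15/√15.7)) ≈ 0.5874

By the reflection principle for Brownian motion, P(M_t ≥ a) = 2 · P(B_t ≥ a) for a ≥ 0. Since B_t ~ N(0, t), P(B_t ≥ 2.15) = 1 − Φ(2.15/√t) = 1 − Φ(2.15/√15.7) = 1 − Φ(0.5426). So
  P(M_{15.7} ≥ 2.15) = 2(1 − Φ(0.5426)) ≈ 0.5874.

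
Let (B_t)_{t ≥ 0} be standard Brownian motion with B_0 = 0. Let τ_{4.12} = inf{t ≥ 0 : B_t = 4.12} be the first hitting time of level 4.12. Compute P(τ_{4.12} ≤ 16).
P(τ_{4.12} ≤ 16) = 2(1 − Φ(4.12/√16)) = 2(1 − Φ(1.0300)) ≈ 0.3030

By the reflection principle for standard BM, P(τ_b ≤ t) = 2 · P(B_t ≥ b). Since B_t ~ N(0, t), P(B_t ≥ 4.12) = 1 − Φ(4.12/√t) = 1 − Φ(4.12/√16) = 1 − Φ(1.0300) ≈ 0.15151. Doubling: P(τ_{4.12} ≤ 16) ≈ 2 · 0.15151 = 0.30302 ≈ 0.3030.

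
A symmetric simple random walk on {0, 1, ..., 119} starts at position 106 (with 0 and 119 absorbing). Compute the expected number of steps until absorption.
E[τ | X_0 = 106] = 1378

Let v_k = E[τ | X_0 = k]. Boundary: v_0 = v_119 = 0. Recurrence: v_k = 1 + (v_{k-1} + v_{k+1})/2 for 1 ≤ k ≤ 118. The particular solution to v_k − (v_{k-1} + v_{k+1})/2 = 1 is v_k = −k^2. Adding homogeneous solution A + B k and matching boundaries gives v_k = k (119 − k). Substituting k = 106: v_106 = 106 · 13 = 1378.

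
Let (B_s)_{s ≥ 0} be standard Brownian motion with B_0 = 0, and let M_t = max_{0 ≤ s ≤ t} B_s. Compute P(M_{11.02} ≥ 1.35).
P(M_{11.02} ≥ 1.35) = 2·P(B_{11.02} ≥ 1.35) = 2(1 − Φ(1.35/√11.02)) ≈ 0.6842

By the reflection principle for Brownian motion, P(M_t ≥ a) = 2 · P(B_t ≥ a) for a ≥ 0. Since B_t ~ N(0, t), P(B_t ≥ 1.35) = 1 − Φ(1.35/√t) = 1 − Φ(1.35/√11.02) = 1 − Φ(0.4067). So
  P(M_{11.02} ≥ 1.35) = 2(1 − Φ(0.4067)) ≈ 0.6842.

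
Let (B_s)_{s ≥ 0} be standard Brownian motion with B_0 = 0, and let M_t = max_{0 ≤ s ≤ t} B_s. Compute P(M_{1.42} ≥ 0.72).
P(M_{1.42} ≥ 0.72) = 2·P(B_{1.42} ≥ 0.72) = 2(1 − Φ(0.72/√1.42)) ≈ 0.5457

By the reflection principle for Brownian motion, P(M_t ≥ a) = 2 · P(B_t ≥ a) for a ≥ 0. Since B_t ~ N(0, t), P(B_t ≥ 0.72) = 1 − Φ(0.72/√t) = 1 − Φ(0.72/√1.42) = 1 − Φ(0.6042). So
  P(M_{1.42} ≥ 0.72) = 2(1 − Φ(0.6042)) ≈ 0.5457.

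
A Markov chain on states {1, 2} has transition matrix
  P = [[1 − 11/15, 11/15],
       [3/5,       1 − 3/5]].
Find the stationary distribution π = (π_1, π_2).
π_1 = 9/20, π_2 = 11/20

Solve πP = π with π_1 + π_2 = 1. From πP = π: π_1 · (1 − 11/15) + π_2 · 3/5 = π_1 ⇒ π_2 · 3/5 = π_1 · 11/15 ⇒ π_2/π_1 = (11/15)/(3/5) = 11/9. Together with π_1 + π_2 = 1:
  π_1 = (3/5)/(11/15 + 3/5) = (3/5)/(4/3) = 9/20,
  π_2 = (11/15)/(11/15 + 3/5) = (11/15)/(4/3) = 11/20.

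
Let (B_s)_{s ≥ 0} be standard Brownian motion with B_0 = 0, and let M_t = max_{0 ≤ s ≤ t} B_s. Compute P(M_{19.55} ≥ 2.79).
P(M_{19.55} ≥ 2.79) = 2·P(B_{19.55} ≥ 2.79) = 2(1 − Φ(2.79/√19.55)) ≈ 0.5280

By the reflection principle for Brownian motion, P(M_t ≥ a) = 2 · P(B_t ≥ a) for a ≥ 0. Since B_t ~ N(0, t), P(B_t ≥ 2.79) = 1 − Φ(2.79/√t) = 1 − Φ(2.79/√19.55) = 1 − Φ(0.6310). So
  P(M_{19.55} ≥ 2.79) = 2(1 − Φ(0.6310)) ≈ 0.5280.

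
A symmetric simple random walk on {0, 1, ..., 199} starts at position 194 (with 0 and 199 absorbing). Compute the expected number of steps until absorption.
E[τ | X_0 = 194] = 970

Let v_k = E[τ | X_0 = k]. Boundary: v_0 = v_199 = 0. Recurrence: v_k = 1 + (v_{k-1} + v_{k+1})/2 for 1 ≤ k ≤ 198. The particular solution to v_k − (v_{k-1} + v_{k+1})/2 = 1 is v_k = −k^2. Adding homogeneous solution A + B k and matching boundaries gives v_k = k (199 − k). Substituting k = 194: v_194 = 194 · 5 = 970.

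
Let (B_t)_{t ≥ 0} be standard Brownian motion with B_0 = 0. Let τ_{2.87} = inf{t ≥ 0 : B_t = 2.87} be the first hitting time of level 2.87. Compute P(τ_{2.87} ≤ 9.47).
P(τ_{2.87} ≤ 9.47) = 2(1 − Φ(2.87/√9.47)) = 2(1 − Φ(0.9326)) ≈ 0.3510

By the reflection principle for standard BM, P(τ_b ≤ t) = 2 · P(B_t ≥ b). Since B_t ~ N(0, t), P(B_t ≥ 2.87) = 1 − Φ(2.87/√t) = 1 − Φ(2.87/√9.47) = 1 − Φ(0.9326) ≈ 0.17551. Doubling: P(τ_{2.87} ≤ 9.47) ≈ 2 · 0.17551 = 0.35102 ≈ 0.3510.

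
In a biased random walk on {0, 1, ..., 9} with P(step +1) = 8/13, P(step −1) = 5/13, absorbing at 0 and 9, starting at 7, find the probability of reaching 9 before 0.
P(hit 9 before 0) = (1 − (5/8)^7) / (1 − (5/8)^9) = 43072576/44088201

Let u_k denote P(reach 9 before 0 | start at k). Boundary: u_0 = 0, u_9 = 1. Recurrence: u_k = 8/13·u_{k+1} + 5/13·u_{k-1} for 1 ≤ k ≤ 8. Try u_k = A + B·r^k with r = q/p = (5/13)/(8/13) = 5/8. Substitution satisfies the recurrence; boundary conditions give:
  u_k = (1 − r^k) / (1 − r^N) = (1 − (5/8)^7) / (1 − (5/8)^9) = 43072576/44088201.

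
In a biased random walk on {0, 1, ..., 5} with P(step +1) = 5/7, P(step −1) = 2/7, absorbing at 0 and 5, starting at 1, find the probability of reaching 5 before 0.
P(hit 5 before 0) = (1 − (2/5)^1) / (1 − (2/5)^5) = 625/1031

Let u_k denote P(reach 5 before 0 | start at k). Boundary: u_0 = 0, u_5 = 1. Recurrence: u_k = 5/7·u_{k+1} + 2/7·u_{k-1} for 1 ≤ k ≤ 4. Try u_k = A + B·r^k with r = q/p = (2/7)/(5/7) = 2/5. Substitution satisfies the recurrence; boundary conditions give:
  u_k = (1 − r^k) / (1 − r^N) = (1 − (2/5)^1) / (1 − (2/5)^5) = 625/1031.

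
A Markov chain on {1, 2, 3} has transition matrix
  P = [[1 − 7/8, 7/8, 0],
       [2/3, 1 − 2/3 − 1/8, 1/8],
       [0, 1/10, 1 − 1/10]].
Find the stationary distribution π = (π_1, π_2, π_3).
π = (64/253, 84/253, 105/253)

This is a birth-death chain on three states, which satisfies detailed balance: π_1 · P_{12} = π_2 · P_{21} and π_2 · P_{23} = π_3 · P_{32}.
From π_1 · 7/8 = π_2 · 2/3: π_2/π_1 = (7/8)/(2/3) = 21/16.
From π_2 · 1/8 = π_3 · 1/10: π_3/π_2 = (1/8)/(1/10) = 5/4.
Take π_1 proportional to 1; then unnormalized π = (1, 21/16, 105/64). Normalize by dividing by the sum 253/64:
  π = (64/253, 84/253, 105/253).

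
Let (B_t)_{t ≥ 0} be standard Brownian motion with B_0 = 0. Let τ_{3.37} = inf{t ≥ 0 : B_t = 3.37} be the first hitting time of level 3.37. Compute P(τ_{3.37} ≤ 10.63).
P(τ_{3.37} ≤ 10.63) = 2(1 − Φ(3.37/√10.63)) = 2(1 − Φ(1.0336)) ≈ 0.3013

By the reflection principle for standard BM, P(τ_b ≤ t) = 2 · P(B_t ≥ b). Since B_t ~ N(0, t), P(B_t ≥ 3.37) = 1 − Φ(3.37/√t) = 1 − Φ(3.37/√10.63) = 1 − Φ(1.0336) ≈ 0.15066. Doubling: P(τ_{3.37} ≤ 10.63) ≈ 2 · 0.15066 = 0.30132 ≈ 0.3013.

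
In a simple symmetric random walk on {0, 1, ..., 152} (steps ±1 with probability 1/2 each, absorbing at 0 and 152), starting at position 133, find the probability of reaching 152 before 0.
P(hit 152 before 0) = 133/152 = 7/8

Let u_k = P(hit 152 before 0 | start at k). Then u_0 = 0, u_152 = 1, and u_k = u_{k-1}/2 + u_{k+1}/2 for 1 ≤ k ≤ 151. This harmonic recurrence is solved by u_k = k/152, giving u_133 = 133/152 = 7/8.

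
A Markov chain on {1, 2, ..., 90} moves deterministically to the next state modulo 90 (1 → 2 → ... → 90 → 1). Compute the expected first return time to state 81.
E[T_81 | X_0 = 81] = 90

The chain cycles deterministically, so starting at state 81 it returns in exactly 90 steps. Equivalently, the stationary distribution is uniform π_j = 1/90 for every state j, so by Kac's formula E[T_81] = 1/π_81 = 90.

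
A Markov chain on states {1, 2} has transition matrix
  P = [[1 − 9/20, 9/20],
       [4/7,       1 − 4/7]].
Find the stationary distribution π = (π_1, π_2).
π_1 = 80/143, π_2 = 63/143

Solve πP = π with π_1 + π_2 = 1. From πP = π: π_1 · (1 − 9/20) + π_2 · 4/7 = π_1 ⇒ π_2 · 4/7 = π_1 · 9/20 ⇒ π_2/π_1 = (9/20)/(4/7) = 63/80. Together with π_1 + π_2 = 1:
  π_1 = (4/7)/(9/20 + 4/7) = (4/7)/(143/140) = 80/143,
  π_2 = (9/20)/(9/20 + 4/7) = (9/20)/(143/140) = 63/143.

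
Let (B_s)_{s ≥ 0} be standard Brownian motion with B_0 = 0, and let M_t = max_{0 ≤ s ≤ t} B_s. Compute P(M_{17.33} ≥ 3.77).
P(M_{17.33} ≥ 3.77) = 2·P(B_{17.33} ≥ 3.77) = 2(1 − Φ(3.77/√17.33)) ≈ 0.3651

By the reflection principle for Brownian motion, P(M_t ≥ a) = 2 · P(B_t ≥ a) for a ≥ 0. Since B_t ~ N(0, t), P(B_t ≥ 3.77) = 1 − Φ(3.77/√t) = 1 − Φ(3.77/√17.33) = 1 − Φ(0.9056). So
  P(M_{17.33} ≥ 3.77) = 2(1 − Φ(0.9056)) ≈ 0.3651.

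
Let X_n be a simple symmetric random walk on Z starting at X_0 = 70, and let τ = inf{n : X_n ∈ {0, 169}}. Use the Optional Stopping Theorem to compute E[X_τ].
E[X_τ] = 70

X_n is a martingale and τ is a bounded-mean stopping time (indeed τ is finite a.s. with bounded expectation since the walk is in a bounded region). By the OST, E[X_τ] = E[X_0] = 70. Equivalently: E[X_τ] = 169 · P(hit 169 first) + 0 · P(hit 0 first) = 169 · (70/169) = 70.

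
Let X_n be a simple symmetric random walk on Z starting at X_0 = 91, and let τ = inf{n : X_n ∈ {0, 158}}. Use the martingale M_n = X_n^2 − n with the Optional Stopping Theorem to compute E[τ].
E[τ] = 6097

M_n = X_n^2 − n is a martingale (since E[X_{n+1}^2 | F_n] = X_n^2 + 1). By OST (τ has finite mean in a bounded region), E[M_τ] = E[M_0] = X_0^2 − 0 = 91^2 = 8281. Also E[M_τ] = E[X_τ^2] − E[τ]. The walk exits at 0 or 158, with P(hit 158 first) = 91/158, so E[X_τ^2] = 158^2 · 91/158 + 0 = 14378. Thus E[τ] = E[X_τ^2] − E[M_τ] = 14378 − 8281 = 6097 = 91(158 − 91) = 6097.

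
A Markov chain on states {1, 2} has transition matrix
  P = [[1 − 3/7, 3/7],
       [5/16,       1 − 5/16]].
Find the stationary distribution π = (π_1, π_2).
π_1 = 35/83, π_2 = 48/83

Solve πP = π with π_1 + π_2 = 1. From πP = π: π_1 · (1 − 3/7) + π_2 · 5/16 = π_1 ⇒ π_2 · 5/16 = π_1 · 3/7 ⇒ π_2/π_1 = (3/7)/(5/16) = 48/35. Together with π_1 + π_2 = 1:
  π_1 = (5/16)/(3/7 + 5/16) = (5/16)/(83/112) = 35/83,
  π_2 = (3/7)/(3/7 + 5/16) = (3/7)/(83/112) = 48/83.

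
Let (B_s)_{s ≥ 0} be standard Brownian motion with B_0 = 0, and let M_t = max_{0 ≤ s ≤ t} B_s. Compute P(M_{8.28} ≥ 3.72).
P(M_{8.28} ≥ 3.72) = 2·P(B_{8.28} ≥ 3.72) = 2(1 − Φ(3.72/√8.28)) ≈ 0.1961

By the reflection principle for Brownian motion, P(M_t ≥ a) = 2 · P(B_t ≥ a) for a ≥ 0. Since B_t ~ N(0, t), P(B_t ≥ 3.72) = 1 − Φ(3.72/√t) = 1 − Φ(3.72/√8.28) = 1 − Φ(1.2928). So
  P(M_{8.28} ≥ 3.72) = 2(1 − Φ(1.2928)) ≈ 0.1961.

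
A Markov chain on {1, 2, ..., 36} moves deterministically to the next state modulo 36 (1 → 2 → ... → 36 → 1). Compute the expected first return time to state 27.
E[T_27 | X_0 = 27] = 36

The chain cycles deterministically, so starting at state 27 it returns in exactly 36 steps. Equivalently, the stationary distribution is uniform π_j = 1/36 for every state j, so by Kac's formula E[T_27] = 1/π_27 = 36.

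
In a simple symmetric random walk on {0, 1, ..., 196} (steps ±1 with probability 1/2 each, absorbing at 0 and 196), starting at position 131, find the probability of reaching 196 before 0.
P(hit 196 before 0) = 131/196

Let u_k = P(hit 196 before 0 | start at k). Then u_0 = 0, u_196 = 1, and u_k = u_{k-1}/2 + u_{k+1}/2 for 1 ≤ k ≤ 195. This harmonic recurrence is solved by u_k = k/196, giving u_131 = 131/196.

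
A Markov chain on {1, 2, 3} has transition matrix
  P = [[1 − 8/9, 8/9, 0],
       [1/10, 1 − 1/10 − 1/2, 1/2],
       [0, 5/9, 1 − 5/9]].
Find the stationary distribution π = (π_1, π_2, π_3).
π = (9/161, 80/161, 72/161)

This is a birth-death chain on three states, which satisfies detailed balance: π_1 · P_{12} = π_2 · P_{21} and π_2 · P_{23} = π_3 · P_{32}.
From π_1 · 8/9 = π_2 · 1/10: π_2/π_1 = (8/9)/(1/10) = 80/9.
From π_2 · 1/2 = π_3 · 5/9: π_3/π_2 = (1/2)/(5/9) = 9/10.
Take π_1 proportional to 1; then unnormalized π = (1, 80/9, 8). Normalize by dividing by the sum 161/9:
  π = (9/161, 80/161, 72/161).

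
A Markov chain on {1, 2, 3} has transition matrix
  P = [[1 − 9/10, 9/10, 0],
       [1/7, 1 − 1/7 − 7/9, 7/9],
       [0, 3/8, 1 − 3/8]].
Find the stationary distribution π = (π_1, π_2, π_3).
π = (30/611, 189/611, 392/611)

This is a birth-death chain on three states, which satisfies detailed balance: π_1 · P_{12} = π_2 · P_{21} and π_2 · P_{23} = π_3 · P_{32}.
From π_1 · 9/10 = π_2 · 1/7: π_2/π_1 = (9/10)/(1/7) = 63/10.
From π_2 · 7/9 = π_3 · 3/8: π_3/π_2 = (7/9)/(3/8) = 56/27.
Take π_1 proportional to 1; then unnormalized π = (1, 63/10, 196/15). Normalize by dividing by the sum 611/30:
  π = (30/611, 189/611, 392/611).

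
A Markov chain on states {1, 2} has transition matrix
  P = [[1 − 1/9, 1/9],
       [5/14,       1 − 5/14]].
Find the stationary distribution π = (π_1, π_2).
π_1 = 45/59, π_2 = 14/59

Solve πP = π with π_1 + π_2 = 1. From πP = π: π_1 · (1 − 1/9) + π_2 · 5/14 = π_1 ⇒ π_2 · 5/14 = π_1 · 1/9 ⇒ π_2/π_1 = (1/9)/(5/14) = 14/45. Together with π_1 + π_2 = 1:
  π_1 = (5/14)/(1/9 + 5/14) = (5/14)/(59/126) = 45/59,
  π_2 = (1/9)/(1/9 + 5/14) = (1/9)/(59/126) = 14/59.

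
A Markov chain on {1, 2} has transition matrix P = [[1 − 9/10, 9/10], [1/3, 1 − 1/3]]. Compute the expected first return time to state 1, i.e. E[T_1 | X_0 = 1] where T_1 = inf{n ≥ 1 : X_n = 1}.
E[T_1 | X_0 = 1] = 1/π_1 = 37/10

For an irreducible recurrent Markov chain with stationary distribution π, E[T_i | X_0 = i] = 1/π_i (Kac's formula). Here π_1 = (1/3)/(9/10 + 1/3) = (1/3)/(37/30) = 10/37, so E[T_1 | X_0 = 1] = 1/π_1 = (9/10 + 1/3)/(1/3) = (37/30)/(1/3) = 37/10.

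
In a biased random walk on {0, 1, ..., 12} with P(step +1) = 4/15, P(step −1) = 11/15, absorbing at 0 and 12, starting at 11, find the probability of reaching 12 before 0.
P(hit 12 before 0) = (1 − (11/4)^11) / (1 − (11/4)^12) = 163032843604/448344514215

Let u_k denote P(reach 12 before 0 | start at k). Boundary: u_0 = 0, u_12 = 1. Recurrence: u_k = 4/15·u_{k+1} + 11/15·u_{k-1} for 1 ≤ k ≤ 11. Try u_k = A + B·r^k with r = q/p = (11/15)/(4/15) = 11/4. Substitution satisfies the recurrence; boundary conditions give:
  u_k = (1 − r^k) / (1 − r^N) = (1 − (11/4)^11) / (1 − (11/4)^12) = 163032843604/448344514215.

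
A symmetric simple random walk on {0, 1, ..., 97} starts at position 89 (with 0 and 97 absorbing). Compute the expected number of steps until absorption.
E[τ | X_0 = 89] = 712

Let v_k = E[τ | X_0 = k]. Boundary: v_0 = v_97 = 0. Recurrence: v_k = 1 + (v_{k-1} + v_{k+1})/2 for 1 ≤ k ≤ 96. The particular solution to v_k − (v_{k-1} + v_{k+1})/2 = 1 is v_k = −k^2. Adding homogeneous solution A + B k and matching boundaries gives v_k = k (97 − k). Substituting k = 89: v_89 = 89 · 8 = 712.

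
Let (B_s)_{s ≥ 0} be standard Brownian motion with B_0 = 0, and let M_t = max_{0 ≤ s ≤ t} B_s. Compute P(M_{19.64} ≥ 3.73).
P(M_{19.64} ≥ 3.73) = 2·P(B_{19.64} ≥ 3.73) = 2(1 − Φ(3.73/√19.64)) ≈ 0.4000

By the reflection principle for Brownian motion, P(M_t ≥ a) = 2 · P(B_t ≥ a) for a ≥ 0. Since B_t ~ N(0, t), P(B_t ≥ 3.73) = 1 − Φ(3.73/√t) = 1 − Φ(3.73/√19.64) = 1 − Φ(0.8417). So
  P(M_{19.64} ≥ 3.73) = 2(1 − Φ(0.8417)) ≈ 0.4000.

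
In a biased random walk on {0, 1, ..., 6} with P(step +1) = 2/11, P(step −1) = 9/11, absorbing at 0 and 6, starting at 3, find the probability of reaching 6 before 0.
P(hit 6 before 0) = (1 − (9/2)^3) / (1 − (9/2)^6) = 8/737

Let u_k denote P(reach 6 before 0 | start at k). Boundary: u_0 = 0, u_6 = 1. Recurrence: u_k = 2/11·u_{k+1} + 9/11·u_{k-1} for 1 ≤ k ≤ 5. Try u_k = A + B·r^k with r = q/p = (9/11)/(2/11) = 9/2. Substitution satisfies the recurrence; boundary conditions give:
  u_k = (1 − r^k) / (1 − r^N) = (1 − (9/2)^3) / (1 − (9/2)^6) = 8/737.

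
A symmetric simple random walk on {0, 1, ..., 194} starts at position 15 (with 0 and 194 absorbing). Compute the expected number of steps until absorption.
E[τ | X_0 = 15] = 2685

Let v_k = E[τ | X_0 = k]. Boundary: v_0 = v_194 = 0. Recurrence: v_k = 1 + (v_{k-1} + v_{k+1})/2 for 1 ≤ k ≤ 193. The particular solution to v_k − (v_{k-1} + v_{k+1})/2 = 1 is v_k = −k^2. Adding homogeneous solution A + B k and matching boundaries gives v_k = k (194 − k). Substituting k = 15: v_15 = 15 · 179 = 2685.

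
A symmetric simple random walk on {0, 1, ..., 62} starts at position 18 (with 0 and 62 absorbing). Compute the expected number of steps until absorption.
E[τ | X_0 = 18] = 792

Let v_k = E[τ | X_0 = k]. Boundary: v_0 = v_62 = 0. Recurrence: v_k = 1 + (v_{k-1} + v_{k+1})/2 for 1 ≤ k ≤ 61. The particular solution to v_k − (v_{k-1} + v_{k+1})/2 = 1 is v_k = −k^2. Adding homogeneous solution A + B k and matching boundaries gives v_k = k (62 − k). Substituting k = 18: v_18 = 18 · 44 = 792.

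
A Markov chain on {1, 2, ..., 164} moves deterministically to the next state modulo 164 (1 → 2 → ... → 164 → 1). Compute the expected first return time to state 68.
E[T_68 | X_0 = 68] = 164

The chain cycles deterministically, so starting at state 68 it returns in exactly 164 steps. Equivalently, the stationary distribution is uniform π_j = 1/164 for every state j, so by Kac's formula E[T_68] = 1/π_68 = 164.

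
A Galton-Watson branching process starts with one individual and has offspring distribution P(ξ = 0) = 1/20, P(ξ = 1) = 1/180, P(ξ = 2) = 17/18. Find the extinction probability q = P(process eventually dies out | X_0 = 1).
q = 9/170

The pgf is f(s) = 1/20 + 1/180·s + 17/18·s². The extinction probability q is the smallest fixed point of f in [0, 1]. Setting s = f(s):
  17/18·s² + (1/180 − 1)·s + 1/20 = 0
  17/18·s² − (1/20 + 17/18)·s + 1/20 = 0
which factors as (s − 1)·(17/18·s − 1/20) = 0, giving roots s = 1 and s = (1/20)/(17/18) = 9/170.
Mean offspring μ = 1/180 + 2·17/18 = 341/180 > 1 (supercritical), so q < 1. The extinction probability is the smaller root: q = (1/20)/(17/18) = 9/170.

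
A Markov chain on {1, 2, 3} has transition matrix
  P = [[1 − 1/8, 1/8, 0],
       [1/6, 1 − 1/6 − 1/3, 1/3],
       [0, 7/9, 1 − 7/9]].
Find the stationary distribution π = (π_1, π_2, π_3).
π = (14/29, 21/58, 9/58)

This is a birth-death chain on three states, which satisfies detailed balance: π_1 · P_{12} = π_2 · P_{21} and π_2 · P_{23} = π_3 · P_{32}.
From π_1 · 1/8 = π_2 · 1/6: π_2/π_1 = (1/8)/(1/6) = 3/4.
From π_2 · 1/3 = π_3 · 7/9: π_3/π_2 = (1/3)/(7/9) = 3/7.
Take π_1 proportional to 1; then unnormalized π = (1, 3/4, 9/28). Normalize by dividing by the sum 29/14:
  π = (14/29, 21/58, 9/58).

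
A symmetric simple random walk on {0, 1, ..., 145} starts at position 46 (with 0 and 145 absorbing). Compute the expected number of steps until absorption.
E[τ | X_0 = 46] = 4554

Let v_k = E[τ | X_0 = k]. Boundary: v_0 = v_145 = 0. Recurrence: v_k = 1 + (v_{k-1} + v_{k+1})/2 for 1 ≤ k ≤ 144. The particular solution to v_k − (v_{k-1} + v_{k+1})/2 = 1 is v_k = −k^2. Adding homogeneous solution A + B k and matching boundaries gives v_k = k (145 − k). Substituting k = 46: v_46 = 46 · 99 = 4554.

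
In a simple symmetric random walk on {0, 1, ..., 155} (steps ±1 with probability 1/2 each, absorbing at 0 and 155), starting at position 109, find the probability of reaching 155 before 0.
P(hit 155 before 0) = 109/155

Let u_k = P(hit 155 before 0 | start at k). Then u_0 = 0, u_155 = 1, and u_k = u_{k-1}/2 + u_{k+1}/2 for 1 ≤ k ≤ 154. This harmonic recurrence is solved by u_k = k/155, giving u_109 = 109/155.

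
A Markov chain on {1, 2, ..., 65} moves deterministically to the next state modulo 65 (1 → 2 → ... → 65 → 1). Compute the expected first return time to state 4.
E[T_4 | X_0 = 4] = 65

The chain cycles deterministically, so starting at state 4 it returns in exactly 65 steps. Equivalently, the stationary distribution is uniform π_j = 1/65 for every state j, so by Kac's formula E[T_4] = 1/π_4 = 65.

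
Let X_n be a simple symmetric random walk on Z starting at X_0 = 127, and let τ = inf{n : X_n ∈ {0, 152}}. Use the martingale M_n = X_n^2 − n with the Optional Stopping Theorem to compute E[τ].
E[τ] = 3175

M_n = X_n^2 − n is a martingale (since E[X_{n+1}^2 | F_n] = X_n^2 + 1). By OST (τ has finite mean in a bounded region), E[M_τ] = E[M_0] = X_0^2 − 0 = 127^2 = 16129. Also E[M_τ] = E[X_τ^2] − E[τ]. The walk exits at 0 or 152, with P(hit 152 first) = 127/152, so E[X_τ^2] = 152^2 · 127/152 + 0 = 19304. Thus E[τ] = E[X_τ^2] − E[M_τ] = 19304 − 16129 = 3175 = 127(152 − 127) = 3175.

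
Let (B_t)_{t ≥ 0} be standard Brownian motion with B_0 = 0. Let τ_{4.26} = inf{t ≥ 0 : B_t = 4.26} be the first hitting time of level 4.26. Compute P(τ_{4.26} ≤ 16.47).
P(τ_{4.26} ≤ 16.47) = 2(1 − Φ(4.26/√16.47)) = 2(1 − Φ(1.0497)) ≈ 0.2939

By the reflection principle for standard BM, P(τ_b ≤ t) = 2 · P(B_t ≥ b). Since B_t ~ N(0, t), P(B_t ≥ 4.26) = 1 − Φ(4.26/√t) = 1 − Φ(4.26/√16.47) = 1 − Φ(1.0497) ≈ 0.14693. Doubling: P(τ_{4.26} ≤ 16.47) ≈ 2 · 0.14693 = 0.29386 ≈ 0.2939.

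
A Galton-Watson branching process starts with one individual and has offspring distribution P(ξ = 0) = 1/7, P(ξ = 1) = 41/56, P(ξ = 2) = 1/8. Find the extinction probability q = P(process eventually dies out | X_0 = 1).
q = 1

Mean offspring μ = 0·1/7 + 1·41/56 + 2·1/8 = 55/56 ≤ 1. For μ ≤ 1 with offspring not concentrated at 1, the Galton-Watson process goes extinct almost surely, so q = 1.
(Algebraic check: The pgf is f(s) = 1/7 + 41/56·s + 1/8·s². The extinction probability q is the smallest fixed point of f in [0, 1]. Setting s = f(s):
  1/8·s² + (41/56 − 1)·s + 1/7 = 0
  1/8·s² − (1/7 + 1/8)·s + 1/7 = 0
which factors as (s − 1)·(1/8·s − 1/7) = 0, giving roots s = 1 and s = (1/7)/(1/8) = 8/7. Since 8/7 ≥ 1, the smallest root in [0, 1] is s = 1.)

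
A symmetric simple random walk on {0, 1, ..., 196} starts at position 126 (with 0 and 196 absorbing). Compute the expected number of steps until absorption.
E[τ | X_0 = 126] = 8820

Let v_k = E[τ | X_0 = k]. Boundary: v_0 = v_196 = 0. Recurrence: v_k = 1 + (v_{k-1} + v_{k+1})/2 for 1 ≤ k ≤ 195. The particular solution to v_k − (v_{k-1} + v_{k+1})/2 = 1 is v_k = −k^2. Adding homogeneous solution A + B k and matching boundaries gives v_k = k (196 − k). Substituting k = 126: v_126 = 126 · 70 = 8820.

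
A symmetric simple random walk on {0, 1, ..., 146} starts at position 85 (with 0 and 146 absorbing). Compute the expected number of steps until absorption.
E[τ | X_0 = 85] = 5185

Let v_k = E[τ | X_0 = k]. Boundary: v_0 = v_146 = 0. Recurrence: v_k = 1 + (v_{k-1} + v_{k+1})/2 for 1 ≤ k ≤ 145. The particular solution to v_k − (v_{k-1} + v_{k+1})/2 = 1 is v_k = −k^2. Adding homogeneous solution A + B k and matching boundaries gives v_k = k (146 − k). Substituting k = 85: v_85 = 85 · 61 = 5185.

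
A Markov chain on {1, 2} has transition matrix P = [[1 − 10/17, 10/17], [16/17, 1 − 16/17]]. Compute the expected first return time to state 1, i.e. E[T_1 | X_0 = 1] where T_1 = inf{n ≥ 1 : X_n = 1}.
E[T_1 | X_0 = 1] = 1/π_1 = 13/8

For an irreducible recurrent Markov chain with stationary distribution π, E[T_i | X_0 = i] = 1/π_i (Kac's formula). Here π_1 = (16/17)/(10/17 + 16/17) = (16/17)/(26/17) = 8/13, so E[T_1 | X_0 = 1] = 1/π_1 = (10/17 + 16/17)/(16/17) = (26/17)/(16/17) = 13/8.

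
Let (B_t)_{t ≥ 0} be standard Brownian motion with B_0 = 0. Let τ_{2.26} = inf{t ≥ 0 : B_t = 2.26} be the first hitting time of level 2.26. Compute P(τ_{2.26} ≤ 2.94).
P(τ_{2.26} ≤ 2.94) = 2(1 − Φ(2.26/√2.94)) = 2(1 − Φ(1.3181)) ≈ 0.1875

By the reflection principle for standard BM, P(τ_b ≤ t) = 2 · P(B_t ≥ b). Since B_t ~ N(0, t), P(B_t ≥ 2.26) = 1 − Φ(2.26/√t) = 1 − Φ(2.26/√2.94) = 1 − Φ(1.3181) ≈ 0.09374. Doubling: P(τ_{2.26} ≤ 2.94) ≈ 2 · 0.09374 = 0.18748 ≈ 0.1875.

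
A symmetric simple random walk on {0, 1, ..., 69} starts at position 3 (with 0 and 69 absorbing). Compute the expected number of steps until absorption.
E[τ | X_0 = 3] = 198

Let v_k = E[τ | X_0 = k]. Boundary: v_0 = v_69 = 0. Recurrence: v_k = 1 + (v_{k-1} + v_{k+1})/2 for 1 ≤ k ≤ 68. The particular solution to v_k − (v_{k-1} + v_{k+1})/2 = 1 is v_k = −k^2. Adding homogeneous solution A + B k and matching boundaries gives v_k = k (69 − k). Substituting k = 3: v_3 = 3 · 66 = 198.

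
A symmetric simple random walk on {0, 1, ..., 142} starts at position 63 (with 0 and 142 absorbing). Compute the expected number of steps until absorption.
E[τ | X_0 = 63] = 4977

Let v_k = E[τ | X_0 = k]. Boundary: v_0 = v_142 = 0. Recurrence: v_k = 1 + (v_{k-1} + v_{k+1})/2 for 1 ≤ k ≤ 141. The particular solution to v_k − (v_{k-1} + v_{k+1})/2 = 1 is v_k = −k^2. Adding homogeneous solution A + B k and matching boundaries gives v_k = k (142 − k). Substituting k = 63: v_63 = 63 · 79 = 4977.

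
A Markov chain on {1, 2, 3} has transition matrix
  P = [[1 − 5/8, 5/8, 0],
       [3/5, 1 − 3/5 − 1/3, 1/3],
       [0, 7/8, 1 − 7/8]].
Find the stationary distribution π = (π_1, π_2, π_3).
π = (504/1229, 525/1229, 200/1229)

This is a birth-death chain on three states, which satisfies detailed balance: π_1 · P_{12} = π_2 · P_{21} and π_2 · P_{23} = π_3 · P_{32}.
From π_1 · 5/8 = π_2 · 3/5: π_2/π_1 = (5/8)/(3/5) = 25/24.
From π_2 · 1/3 = π_3 · 7/8: π_3/π_2 = (1/3)/(7/8) = 8/21.
Take π_1 proportional to 1; then unnormalized π = (1, 25/24, 25/63). Normalize by dividing by the sum 1229/504:
  π = (504/1229, 525/1229, 200/1229).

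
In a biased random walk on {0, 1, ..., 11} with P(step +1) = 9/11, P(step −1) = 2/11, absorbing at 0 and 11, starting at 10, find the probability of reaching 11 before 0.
P(hit 11 before 0) = (1 − (2/9)^10) / (1 − (2/9)^11) = 4483007199/4483008223

Let u_k denote P(reach 11 before 0 | start at k). Boundary: u_0 = 0, u_11 = 1. Recurrence: u_k = 9/11·u_{k+1} + 2/11·u_{k-1} for 1 ≤ k ≤ 10. Try u_k = A + B·r^k with r = q/p = (2/11)/(9/11) = 2/9. Substitution satisfies the recurrence; boundary conditions give:
  u_k = (1 − r^k) / (1 − r^N) = (1 − (2/9)^10) / (1 − (2/9)^11) = 4483007199/4483008223.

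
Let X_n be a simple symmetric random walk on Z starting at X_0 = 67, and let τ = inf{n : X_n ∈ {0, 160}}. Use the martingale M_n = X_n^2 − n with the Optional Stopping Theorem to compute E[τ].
E[τ] = 6231

M_n = X_n^2 − n is a martingale (since E[X_{n+1}^2 | F_n] = X_n^2 + 1). By OST (τ has finite mean in a bounded region), E[M_τ] = E[M_0] = X_0^2 − 0 = 67^2 = 4489. Also E[M_τ] = E[X_τ^2] − E[τ]. The walk exits at 0 or 160, with P(hit 160 first) = 67/160, so E[X_τ^2] = 160^2 · 67/160 + 0 = 10720. Thus E[τ] = E[X_τ^2] − E[M_τ] = 10720 − 4489 = 6231 = 67(160 − 67) = 6231.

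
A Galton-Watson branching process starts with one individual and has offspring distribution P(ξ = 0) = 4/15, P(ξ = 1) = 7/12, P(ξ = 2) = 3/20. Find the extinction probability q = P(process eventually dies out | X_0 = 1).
q = 1

Mean offspring μ = 0·4/15 + 1·7/12 + 2·3/20 = 53/60 ≤ 1. For μ ≤ 1 with offspring not concentrated at 1, the Galton-Watson process goes extinct almost surely, so q = 1.
(Algebraic check: The pgf is f(s) = 4/15 + 7/12·s + 3/20·s². The extinction probability q is the smallest fixed point of f in [0, 1]. Setting s = f(s):
  3/20·s² + (7/12 − 1)·s + 4/15 = 0
  3/20·s² − (4/15 + 3/20)·s + 4/15 = 0
which factors as (s − 1)·(3/20·s − 4/15) = 0, giving roots s = 1 and s = (4/15)/(3/20) = 16/9. Since 16/9 ≥ 1, the smallest root in [0, 1] is s = 1.)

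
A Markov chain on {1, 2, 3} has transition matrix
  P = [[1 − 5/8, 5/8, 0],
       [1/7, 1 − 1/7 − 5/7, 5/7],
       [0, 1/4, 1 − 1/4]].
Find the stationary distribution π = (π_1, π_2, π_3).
π = (8/143, 35/143, 100/143)

This is a birth-death chain on three states, which satisfies detailed balance: π_1 · P_{12} = π_2 · P_{21} and π_2 · P_{23} = π_3 · P_{32}.
From π_1 · 5/8 = π_2 · 1/7: π_2/π_1 = (5/8)/(1/7) = 35/8.
From π_2 · 5/7 = π_3 · 1/4: π_3/π_2 = (5/7)/(1/4) = 20/7.
Take π_1 proportional to 1; then unnormalized π = (1, 35/8, 25/2). Normalize by dividing by the sum 143/8:
  π = (8/143, 35/143, 100/143).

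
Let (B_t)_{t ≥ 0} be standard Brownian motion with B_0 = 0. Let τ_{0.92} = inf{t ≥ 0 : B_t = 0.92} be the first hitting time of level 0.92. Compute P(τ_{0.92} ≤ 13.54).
P(τ_{0.92} ≤ 13.54) = 2(1 − Φ(0.92/√13.54)) = 2(1 − Φ(0.2500)) ≈ 0.8026

By the reflection principle for standard BM, P(τ_b ≤ t) = 2 · P(B_t ≥ b). Since B_t ~ N(0, t), P(B_t ≥ 0.92) = 1 − Φ(0.92/√t) = 1 − Φ(0.92/√13.54) = 1 − Φ(0.2500) ≈ 0.40129. Doubling: P(τ_{0.92} ≤ 13.54) ≈ 2 · 0.40129 = 0.80258 ≈ 0.8026.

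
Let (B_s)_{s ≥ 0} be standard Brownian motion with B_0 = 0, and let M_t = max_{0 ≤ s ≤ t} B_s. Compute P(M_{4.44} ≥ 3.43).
P(M_{4.44} ≥ 3.43) = 2·P(B_{4.44} ≥ 3.43) = 2(1 − Φ(3.43/√4.44)) ≈ 0.1036

By the reflection principle for Brownian motion, P(M_t ≥ a) = 2 · P(B_t ≥ a) for a ≥ 0. Since B_t ~ N(0, t), P(B_t ≥ 3.43) = 1 − Φ(3.43/√t) = 1 − Φ(3.43/√4.44) = 1 − Φ(1.6278). So
  P(M_{4.44} ≥ 3.43) = 2(1 − Φ(1.6278)) ≈ 0.1036.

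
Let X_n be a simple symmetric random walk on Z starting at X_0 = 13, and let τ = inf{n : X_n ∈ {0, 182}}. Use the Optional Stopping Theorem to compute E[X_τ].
E[X_τ] = 13

X_n is a martingale and τ is a bounded-mean stopping time (indeed τ is finite a.s. with bounded expectation since the walk is in a bounded region). By the OST, E[X_τ] = E[X_0] = 13. Equivalently: E[X_τ] = 182 · P(hit 182 first) + 0 · P(hit 0 first) = 182 · (13/182) = 13.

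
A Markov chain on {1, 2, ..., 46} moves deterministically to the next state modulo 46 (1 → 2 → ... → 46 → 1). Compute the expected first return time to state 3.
E[T_3 | X_0 = 3] = 46

The chain cycles deterministically, so starting at state 3 it returns in exactly 46 steps. Equivalently, the stationary distribution is uniform π_j = 1/46 for every state j, so by Kac's formula E[T_3] = 1/π_3 = 46.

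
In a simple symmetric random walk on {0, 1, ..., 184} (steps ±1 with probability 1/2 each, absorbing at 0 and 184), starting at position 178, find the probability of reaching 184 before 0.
P(hit 184 before 0) = 178/184 = 89/92

Let u_k = P(hit 184 before 0 | start at k). Then u_0 = 0, u_184 = 1, and u_k = u_{k-1}/2 + u_{k+1}/2 for 1 ≤ k ≤ 183. This harmonic recurrence is solved by u_k = k/184, giving u_178 = 178/184 = 89/92.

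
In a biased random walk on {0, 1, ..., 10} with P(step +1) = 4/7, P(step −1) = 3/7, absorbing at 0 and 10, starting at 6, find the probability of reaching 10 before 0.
P(hit 10 before 0) = (1 − (3/4)^6) / (1 − (3/4)^10) = 123136/141361

Let u_k denote P(reach 10 before 0 | start at k). Boundary: u_0 = 0, u_10 = 1. Recurrence: u_k = 4/7·u_{k+1} + 3/7·u_{k-1} for 1 ≤ k ≤ 9. Try u_k = A + B·r^k with r = q/p = (3/7)/(4/7) = 3/4. Substitution satisfies the recurrence; boundary conditions give:
  u_k = (1 − r^k) / (1 − r^N) = (1 − (3/4)^6) / (1 − (3/4)^10) = 123136/141361.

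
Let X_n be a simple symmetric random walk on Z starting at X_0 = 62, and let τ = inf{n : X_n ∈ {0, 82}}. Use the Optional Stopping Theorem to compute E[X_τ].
E[X_τ] = 62

X_n is a martingale and τ is a bounded-mean stopping time (indeed τ is finite a.s. with bounded expectation since the walk is in a bounded region). By the OST, E[X_τ] = E[X_0] = 62. Equivalently: E[X_τ] = 82 · P(hit 82 first) + 0 · P(hit 0 first) = 82 · (62/82) = 62.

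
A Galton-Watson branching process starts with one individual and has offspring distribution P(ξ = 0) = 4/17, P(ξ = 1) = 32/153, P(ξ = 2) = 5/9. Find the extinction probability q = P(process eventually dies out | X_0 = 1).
q = 36/85

The pgf is f(s) = 4/17 + 32/153·s + 5/9·s². The extinction probability q is the smallest fixed point of f in [0, 1]. Setting s = f(s):
  5/9·s² + (32/153 − 1)·s + 4/17 = 0
  5/9·s² − (4/17 + 5/9)·s + 4/17 = 0
which factors as (s − 1)·(5/9·s − 4/17) = 0, giving roots s = 1 and s = (4/17)/(5/9) = 36/85.
Mean offspring μ = 32/153 + 2·5/9 = 202/153 > 1 (supercritical), so q < 1. The extinction probability is the smaller root: q = (4/17)/(5/9) = 36/85.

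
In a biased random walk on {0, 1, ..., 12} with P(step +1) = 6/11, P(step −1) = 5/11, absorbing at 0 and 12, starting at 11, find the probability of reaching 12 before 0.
P(hit 12 before 0) = (1 − (5/6)^11) / (1 − (5/6)^12) = 1883813586/1932641711

Let u_k denote P(reach 12 before 0 | start at k). Boundary: u_0 = 0, u_12 = 1. Recurrence: u_k = 6/11·u_{k+1} + 5/11·u_{k-1} for 1 ≤ k ≤ 11. Try u_k = A + B·r^k with r = q/p = (5/11)/(6/11) = 5/6. Substitution satisfies the recurrence; boundary conditions give:
  u_k = (1 − r^k) / (1 − r^N) = (1 − (5/6)^11) / (1 − (5/6)^12) = 1883813586/1932641711.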